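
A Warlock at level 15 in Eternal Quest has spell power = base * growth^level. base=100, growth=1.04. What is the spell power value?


value = base * growth^level
= 100 * 1.04^15
= 100 * 1.800944
= 180.09

180.09 spell power


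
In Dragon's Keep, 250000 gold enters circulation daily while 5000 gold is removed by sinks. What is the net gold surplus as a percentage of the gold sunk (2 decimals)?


Net gold = 250000 - 5000 = 245000
Inflation rate = net / sunk * 100 = 245000 / 5000 * 100
= 49.0 * 100
= 4900.00%

4900.00%


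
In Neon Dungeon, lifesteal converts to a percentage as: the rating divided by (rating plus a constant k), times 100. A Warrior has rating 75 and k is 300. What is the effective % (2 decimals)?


effective% = rating / (rating + k) * 100
= 75 / (75 + 300) * 100
= 75 / 375 * 100
= 0.2 * 100
= 20.00%

20.00%


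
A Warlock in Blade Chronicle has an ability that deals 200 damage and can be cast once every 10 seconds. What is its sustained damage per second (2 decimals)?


DPS = damage / cooldown
= 200 / 10
= 20.00

20.00 DPS


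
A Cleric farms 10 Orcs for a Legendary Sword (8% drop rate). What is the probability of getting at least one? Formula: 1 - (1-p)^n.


P(at least one) = 1 - P(none) = 1 - (1-p)^n
p = 8/100 = 0.08
1 - p = 0.92
(1 - p)^10 = 0.92^10 = 0.434388
P(at least one) = 1 - 0.434388 = 0.5656

0.5656


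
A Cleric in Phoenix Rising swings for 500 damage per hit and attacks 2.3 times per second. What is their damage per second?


DPS = damage * attack_speed
= 500 * 2.3
= 1150.0

1150.0 DPS


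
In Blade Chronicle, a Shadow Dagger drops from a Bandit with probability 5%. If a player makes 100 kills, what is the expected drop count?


Expected drops = kills * (drop_rate / 100)
= 100 * (5 / 100)
= 100 * 0.05
= 5.0

5.0 drops


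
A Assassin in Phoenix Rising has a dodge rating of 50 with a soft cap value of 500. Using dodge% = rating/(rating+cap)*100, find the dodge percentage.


dodge% = 50 / (50 + 500) * 100
= 50 / 550 * 100
= 0.090909 * 100
= 9.09%

9.09%


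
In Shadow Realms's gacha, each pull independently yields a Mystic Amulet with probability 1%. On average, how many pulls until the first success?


Expected pulls for a geometric distribution = 1/p = 100 / rate%
= 100 / 1
= 100.0

100.0 pulls


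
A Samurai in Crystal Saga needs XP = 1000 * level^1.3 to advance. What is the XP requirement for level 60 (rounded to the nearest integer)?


XP = 1000 * level^1.3
Substitute level = 60:
XP = 1000 * 60^1.3
= 1000 * 204.9258
= 204926

204926 XP


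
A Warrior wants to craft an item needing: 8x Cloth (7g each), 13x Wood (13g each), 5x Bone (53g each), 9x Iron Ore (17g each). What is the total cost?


Cost breakdown:
  Cloth: 8 * 7 = 56
  Wood: 13 * 13 = 169
  Bone: 5 * 53 = 265
  Iron Ore: 9 * 17 = 153
Total = 56 + 169 + 265 + 153 = 643

643 gold


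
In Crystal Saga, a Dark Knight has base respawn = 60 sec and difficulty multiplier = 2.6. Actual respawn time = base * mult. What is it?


Respawn time = base * multiplier
= 60 * 2.6
= 156.0 seconds

156.0 seconds


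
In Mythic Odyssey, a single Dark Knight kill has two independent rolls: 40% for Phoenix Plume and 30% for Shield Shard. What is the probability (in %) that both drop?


For independent events, P(both) = P(A) * P(B)
= 40% * 30%
= 1200 / 100 %
= 12.0%

12.0%


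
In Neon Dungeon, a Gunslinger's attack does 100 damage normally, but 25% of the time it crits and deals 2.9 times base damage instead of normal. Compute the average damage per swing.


E[dmg] = base * (1 + crit_chance * (crit_mult - 1))
cc as decimal = 25/100 = 0.25
cm - 1 = 2.9 - 1 = 1.9
Bonus factor = 0.25 * 1.9 = 0.475
Total multiplier = 1 + 0.475 = 1.475
Expected damage = 100 * 1.475 = 147.50

147.50 damage


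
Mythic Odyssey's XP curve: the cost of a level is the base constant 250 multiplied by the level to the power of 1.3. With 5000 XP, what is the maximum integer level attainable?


XP = 250 * level^1.3, so level = (XP / 250)^(1/1.3)
= (5000 / 250)^(1/1.3)
= 20.0^0.7692
= 10.0183
Floor: level = 10

level 10


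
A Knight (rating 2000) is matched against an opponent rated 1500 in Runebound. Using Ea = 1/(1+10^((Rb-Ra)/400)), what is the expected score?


Elo expected score: Ea = 1/(1 + 10^((Rb-Ra)/400))
Rb - Ra = 1500 - 2000 = -500
(Rb-Ra)/400 = -500/400 = -1.25
10^-1.25 = 0.056234
Ea = 1/(1 + 0.056234) = 1/1.056234 = 0.9468

0.9468


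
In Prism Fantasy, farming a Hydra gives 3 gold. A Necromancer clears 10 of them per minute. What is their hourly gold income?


Gold per minute = 3 * 10 = 30
Gold per hour = 30 * 60 = 1800

1800 gold/hour


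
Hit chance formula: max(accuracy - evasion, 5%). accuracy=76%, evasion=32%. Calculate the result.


accuracy - evasion = 76 - 32 = 44
Apply floor: max(44, 5) = 44
Hit chance = 44%

44%


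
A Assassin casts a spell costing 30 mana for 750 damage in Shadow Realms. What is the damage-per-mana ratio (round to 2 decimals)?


Efficiency = damage / mana
= 750 / 30
= 25.00

25.00 dmg/mana


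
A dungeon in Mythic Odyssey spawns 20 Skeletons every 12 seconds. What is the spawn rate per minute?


Spawns per minute = count * (60 / interval)
= 20 * (60 / 12)
= 20 * 5.0
= 100.0

100.0 per minute


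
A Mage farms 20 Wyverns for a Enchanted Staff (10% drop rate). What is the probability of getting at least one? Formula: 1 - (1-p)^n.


P(at least one) = 1 - P(none) = 1 - (1-p)^n
p = 10/100 = 0.1
1 - p = 0.9
(1 - p)^20 = 0.9^20 = 0.121577
P(at least one) = 1 - 0.121577 = 0.8784

0.8784


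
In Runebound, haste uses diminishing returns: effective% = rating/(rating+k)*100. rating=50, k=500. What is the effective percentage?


effective% = rating / (rating + k) * 100
= 50 / (50 + 500) * 100
= 50 / 550 * 100
= 0.090909 * 100
= 9.09%

9.09%


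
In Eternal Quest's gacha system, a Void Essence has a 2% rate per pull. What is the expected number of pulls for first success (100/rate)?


Expected pulls for a geometric distribution = 1/p = 100 / rate%
= 100 / 2
= 50.0

50.0 pulls


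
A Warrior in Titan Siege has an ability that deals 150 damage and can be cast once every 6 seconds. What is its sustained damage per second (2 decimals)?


DPS = damage / cooldown
= 150 / 6
= 25.00

25.00 DPS


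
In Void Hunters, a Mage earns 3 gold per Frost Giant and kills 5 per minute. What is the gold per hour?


Gold per minute = 3 * 5 = 15
Gold per hour = 15 * 60 = 900

900 gold/hour


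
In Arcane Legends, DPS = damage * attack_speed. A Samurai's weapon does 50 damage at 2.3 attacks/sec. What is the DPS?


DPS = damage * attack_speed
= 50 * 2.3
= 115.0

115.0 DPS


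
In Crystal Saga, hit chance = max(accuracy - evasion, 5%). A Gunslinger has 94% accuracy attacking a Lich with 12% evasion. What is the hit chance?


accuracy - evasion = 94 - 12 = 82
Apply floor: max(82, 5) = 82
Hit chance = 82%

82%


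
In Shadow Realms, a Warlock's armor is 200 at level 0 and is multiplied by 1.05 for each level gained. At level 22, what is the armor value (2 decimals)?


value = base * growth^level
= 200 * 1.05^22
= 200 * 2.925261
= 585.05

585.05 armor


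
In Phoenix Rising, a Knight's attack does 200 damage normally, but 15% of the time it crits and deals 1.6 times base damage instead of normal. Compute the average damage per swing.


E[dmg] = base * (1 + crit_chance * (crit_mult - 1))
cc as decimal = 15/100 = 0.15
cm - 1 = 1.6 - 1 = 0.6
Bonus factor = 0.15 * 0.6 = 0.09
Total multiplier = 1 + 0.09 = 1.09
Expected damage = 200 * 1.09 = 218.00

218.00 damage


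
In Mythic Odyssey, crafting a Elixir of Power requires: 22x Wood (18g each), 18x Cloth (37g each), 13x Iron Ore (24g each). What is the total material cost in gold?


Cost breakdown:
  Wood: 22 * 18 = 396
  Cloth: 18 * 37 = 666
  Iron Ore: 13 * 24 = 312
Total = 396 + 666 + 312 = 1374

1374 gold


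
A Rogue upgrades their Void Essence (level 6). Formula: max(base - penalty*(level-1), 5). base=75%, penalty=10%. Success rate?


raw_rate = 75 - 10 * (6 - 1)
= 75 - 10 * 5
= 75 - 50
= 25
Apply floor: max(25, 5) = 25%

25%


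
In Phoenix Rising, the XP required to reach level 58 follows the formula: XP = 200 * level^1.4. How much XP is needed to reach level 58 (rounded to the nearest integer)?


XP = 200 * level^1.4
Substitute level = 58:
XP = 200 * 58^1.4
= 200 * 294.3061
= 58861

58861 XP


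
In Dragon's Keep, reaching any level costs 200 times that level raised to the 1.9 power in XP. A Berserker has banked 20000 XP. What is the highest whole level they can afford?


XP = 200 * level^1.9, so level = (XP / 200)^(1/1.9)
= (20000 / 200)^(1/1.9)
= 100.0^0.5263
= 11.2884
Floor: level = 11

level 11


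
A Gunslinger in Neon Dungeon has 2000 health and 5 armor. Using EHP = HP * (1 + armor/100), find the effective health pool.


EHP = 2000 * (1 + 5/100)
= 2000 * (1 + 0.05)
= 2000 * 1.05
= 2100.0

2100.0 EHP


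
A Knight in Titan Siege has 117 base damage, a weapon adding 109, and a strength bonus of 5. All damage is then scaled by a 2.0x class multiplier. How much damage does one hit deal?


Sum base + weapon + str = 117 + 109 + 5 = 231
Multiply by 2.0:
231 * 2.0 = 462.0

462.0 damage


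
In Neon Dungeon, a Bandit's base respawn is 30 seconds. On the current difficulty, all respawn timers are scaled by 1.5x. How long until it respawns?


Respawn time = base * multiplier
= 30 * 1.5
= 45.0 seconds

45.0 seconds


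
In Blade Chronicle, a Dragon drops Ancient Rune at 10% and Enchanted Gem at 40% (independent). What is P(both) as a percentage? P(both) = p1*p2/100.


For independent events, P(both) = P(A) * P(B)
= 10% * 40%
= 400 / 100 %
= 4.0%

4.0%


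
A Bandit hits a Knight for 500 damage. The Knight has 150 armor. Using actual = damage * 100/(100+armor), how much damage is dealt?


actual = 500 * 100 / (100 + 150)
= 500 * 100 / 250
= 50000 / 250
= 200.00

200.00 damage


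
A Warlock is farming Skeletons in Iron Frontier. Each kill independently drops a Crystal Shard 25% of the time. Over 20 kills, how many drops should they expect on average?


Expected drops = kills * (drop_rate / 100)
= 20 * (25 / 100)
= 20 * 0.25
= 5.0

5.0 drops


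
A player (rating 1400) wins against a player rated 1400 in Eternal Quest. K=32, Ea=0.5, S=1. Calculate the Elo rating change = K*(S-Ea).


Elo update: delta = K * (S - Ea), where S = 1 (wins)
S - Ea = 1 - 0.5 = 0.5
Rating change = 32 * 0.5
= 16.00

16.00 rating points


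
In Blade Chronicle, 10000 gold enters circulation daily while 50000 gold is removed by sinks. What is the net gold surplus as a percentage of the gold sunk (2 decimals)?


Net gold = 10000 - 50000 = -40000
Inflation rate = net / sunk * 100 = -40000 / 50000 * 100
= -0.8 * 100
= -80.00%

-80.00%


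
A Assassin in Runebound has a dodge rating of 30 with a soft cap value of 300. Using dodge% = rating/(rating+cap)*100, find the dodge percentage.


dodge% = 30 / (30 + 300) * 100
= 30 / 330 * 100
= 0.090909 * 100
= 9.09%

9.09%


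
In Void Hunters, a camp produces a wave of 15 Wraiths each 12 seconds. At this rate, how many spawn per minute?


Spawns per minute = count * (60 / interval)
= 15 * (60 / 12)
= 15 * 5.0
= 75.0

75.0 per minute


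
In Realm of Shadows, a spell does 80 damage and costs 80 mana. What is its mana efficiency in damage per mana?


Efficiency = damage / mana
= 80 / 80
= 1.00

1.00 dmg/mana


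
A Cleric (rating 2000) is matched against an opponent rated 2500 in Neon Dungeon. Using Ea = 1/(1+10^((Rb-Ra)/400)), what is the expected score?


Elo expected score: Ea = 1/(1 + 10^((Rb-Ra)/400))
Rb - Ra = 2500 - 2000 = 500
(Rb-Ra)/400 = 500/400 = 1.25
10^1.25 = 17.782794
Ea = 1/(1 + 17.782794) = 1/18.782794 = 0.0532

0.0532


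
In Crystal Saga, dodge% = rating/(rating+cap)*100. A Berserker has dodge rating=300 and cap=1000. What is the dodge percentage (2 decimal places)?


dodge% = 300 / (300 + 1000) * 100
= 300 / 1300 * 100
= 0.230769 * 100
= 23.08%

23.08%


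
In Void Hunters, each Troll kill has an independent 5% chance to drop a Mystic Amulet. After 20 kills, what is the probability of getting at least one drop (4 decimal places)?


P(at least one) = 1 - P(none) = 1 - (1-p)^n
p = 5/100 = 0.05
1 - p = 0.95
(1 - p)^20 = 0.95^20 = 0.358486
P(at least one) = 1 - 0.358486 = 0.6415

0.6415


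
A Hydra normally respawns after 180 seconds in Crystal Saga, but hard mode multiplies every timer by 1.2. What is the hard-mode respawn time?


Respawn time = base * multiplier
= 180 * 1.2
= 216.0 seconds

216.0 seconds


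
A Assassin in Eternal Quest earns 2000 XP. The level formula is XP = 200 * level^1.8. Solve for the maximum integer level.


XP = 200 * level^1.8, so level = (XP / 200)^(1/1.8)
= (2000 / 200)^(1/1.8)
= 10.0^0.5556
= 3.5938
Floor: level = 3

level 3


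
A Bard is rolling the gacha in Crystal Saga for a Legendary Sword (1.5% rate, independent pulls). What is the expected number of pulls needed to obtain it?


Expected pulls for a geometric distribution = 1/p = 100 / rate%
= 100 / 1.5
= 66.67

66.67 pulls


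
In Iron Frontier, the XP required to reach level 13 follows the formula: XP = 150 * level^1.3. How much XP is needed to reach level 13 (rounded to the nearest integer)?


XP = 150 * level^1.3
Substitute level = 13:
XP = 150 * 13^1.3
= 150 * 28.0625
= 4209

4209 XP


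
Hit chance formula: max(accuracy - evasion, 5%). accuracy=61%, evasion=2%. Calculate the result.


accuracy - evasion = 61 - 2 = 59
Apply floor: max(59, 5) = 59
Hit chance = 59%

59%


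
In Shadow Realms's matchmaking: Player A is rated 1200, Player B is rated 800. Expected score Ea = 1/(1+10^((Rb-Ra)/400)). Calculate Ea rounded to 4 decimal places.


Elo expected score: Ea = 1/(1 + 10^((Rb-Ra)/400))
Rb - Ra = 800 - 1200 = -400
(Rb-Ra)/400 = -400/400 = -1.0
10^-1.0 = 0.1
Ea = 1/(1 + 0.1) = 1/1.1 = 0.9091

0.9091


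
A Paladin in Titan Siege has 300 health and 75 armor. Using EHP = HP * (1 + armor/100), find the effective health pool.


EHP = 300 * (1 + 75/100)
= 300 * (1 + 0.75)
= 300 * 1.75
= 525.0

525.0 EHP


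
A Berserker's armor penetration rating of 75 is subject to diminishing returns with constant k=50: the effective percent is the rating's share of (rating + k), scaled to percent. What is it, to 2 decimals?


effective% = rating / (rating + k) * 100
= 75 / (75 + 50) * 100
= 75 / 125 * 100
= 0.6 * 100
= 60.00%

60.00%


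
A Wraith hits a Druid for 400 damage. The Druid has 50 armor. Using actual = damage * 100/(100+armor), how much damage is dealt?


actual = 400 * 100 / (100 + 50)
= 400 * 100 / 150
= 40000 / 150
= 266.67

266.67 damage


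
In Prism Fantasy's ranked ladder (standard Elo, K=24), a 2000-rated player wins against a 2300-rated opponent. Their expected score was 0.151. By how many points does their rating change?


Elo update: delta = K * (S - Ea), where S = 1 (wins)
S - Ea = 1 - 0.151 = 0.849
Rating change = 24 * 0.849
= 20.38

20.38 rating points


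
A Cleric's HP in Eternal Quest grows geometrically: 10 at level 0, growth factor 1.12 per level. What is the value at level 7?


value = base * growth^level
= 10 * 1.12^7
= 10 * 2.210681
= 22.11

22.11 HP


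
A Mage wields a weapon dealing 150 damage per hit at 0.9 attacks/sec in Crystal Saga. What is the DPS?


DPS = damage * attack_speed
= 150 * 0.9
= 135.0

135.0 DPS


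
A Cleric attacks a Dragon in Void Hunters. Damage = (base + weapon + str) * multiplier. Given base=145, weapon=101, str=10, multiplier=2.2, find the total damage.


Sum base + weapon + str = 145 + 101 + 10 = 256
Multiply by 2.2:
256 * 2.2 = 563.2

563.2 damage


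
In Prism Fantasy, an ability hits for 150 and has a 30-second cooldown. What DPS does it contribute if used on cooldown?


DPS = damage / cooldown
= 150 / 30
= 5.00

5.00 DPS


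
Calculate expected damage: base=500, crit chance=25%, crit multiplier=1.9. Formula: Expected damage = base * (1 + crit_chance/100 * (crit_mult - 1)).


E[dmg] = base * (1 + crit_chance * (crit_mult - 1))
cc as decimal = 25/100 = 0.25
cm - 1 = 1.9 - 1 = 0.9
Bonus factor = 0.25 * 0.9 = 0.225
Total multiplier = 1 + 0.225 = 1.225
Expected damage = 500 * 1.225 = 612.50

612.50 damage


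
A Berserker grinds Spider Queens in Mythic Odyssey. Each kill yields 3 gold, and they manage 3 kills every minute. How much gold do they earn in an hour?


Gold per minute = 3 * 3 = 9
Gold per hour = 9 * 60 = 540

540 gold/hour


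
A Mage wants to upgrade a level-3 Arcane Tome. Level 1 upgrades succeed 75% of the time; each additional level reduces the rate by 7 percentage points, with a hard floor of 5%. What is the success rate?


raw_rate = 75 - 7 * (3 - 1)
= 75 - 7 * 2
= 75 - 14
= 61
Apply floor: max(61, 5) = 61%

61%


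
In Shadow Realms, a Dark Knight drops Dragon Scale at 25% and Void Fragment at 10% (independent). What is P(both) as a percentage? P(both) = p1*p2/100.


For independent events, P(both) = P(A) * P(B)
= 25% * 10%
= 250 / 100 %
= 2.5%

2.5%


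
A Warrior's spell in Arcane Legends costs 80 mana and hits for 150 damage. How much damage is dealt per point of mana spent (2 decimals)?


Efficiency = damage / mana
= 150 / 80
= 1.88

1.88 dmg/mana


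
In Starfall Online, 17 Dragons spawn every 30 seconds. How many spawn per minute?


Spawns per minute = count * (60 / interval)
= 17 * (60 / 30)
= 17 * 2.0
= 34.0

34.0 per minute


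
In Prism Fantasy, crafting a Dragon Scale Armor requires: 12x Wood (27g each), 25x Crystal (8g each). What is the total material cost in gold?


Cost breakdown:
  Wood: 12 * 27 = 324
  Crystal: 25 * 8 = 200
Total = 324 + 200 = 524

524 gold


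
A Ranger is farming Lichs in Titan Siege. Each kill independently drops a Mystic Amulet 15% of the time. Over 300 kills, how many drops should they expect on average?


Expected drops = kills * (drop_rate / 100)
= 300 * (15 / 100)
= 300 * 0.15
= 45.0

45.0 drops


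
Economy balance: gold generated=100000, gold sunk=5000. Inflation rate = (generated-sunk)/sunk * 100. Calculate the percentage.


Net gold = 100000 - 5000 = 95000
Inflation rate = net / sunk * 100 = 95000 / 5000 * 100
= 19.0 * 100
= 1900.00%

1900.00%


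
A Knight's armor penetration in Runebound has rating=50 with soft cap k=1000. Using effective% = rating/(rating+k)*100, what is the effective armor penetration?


effective% = rating / (rating + k) * 100
= 50 / (50 + 1000) * 100
= 50 / 1050 * 100
= 0.047619 * 100
= 4.76%

4.76%


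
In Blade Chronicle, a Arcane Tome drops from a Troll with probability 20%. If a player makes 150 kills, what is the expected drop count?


Expected drops = kills * (drop_rate / 100)
= 150 * (20 / 100)
= 150 * 0.2
= 30.0

30.0 drops


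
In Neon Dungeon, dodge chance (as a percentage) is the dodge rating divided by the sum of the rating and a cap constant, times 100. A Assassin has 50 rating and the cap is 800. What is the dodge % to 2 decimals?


dodge% = 50 / (50 + 800) * 100
= 50 / 850 * 100
= 0.058824 * 100
= 5.88%

5.88%


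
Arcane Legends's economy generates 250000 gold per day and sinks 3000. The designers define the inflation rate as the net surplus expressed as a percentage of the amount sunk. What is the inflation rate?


Net gold = 250000 - 3000 = 247000
Inflation rate = net / sunk * 100 = 247000 / 3000 * 100
= 82.333333 * 100
= 8233.33%

8233.33%


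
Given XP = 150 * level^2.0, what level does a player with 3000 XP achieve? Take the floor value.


XP = 150 * level^2.0, so level = (XP / 150)^(1/2.0)
= (3000 / 150)^(1/2.0)
= 20.0^0.5
= 4.4721
Floor: level = 4

level 4


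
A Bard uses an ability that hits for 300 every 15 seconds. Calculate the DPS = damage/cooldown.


DPS = damage / cooldown
= 300 / 15
= 20.00

20.00 DPS


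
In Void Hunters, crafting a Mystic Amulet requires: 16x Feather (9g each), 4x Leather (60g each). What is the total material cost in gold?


Cost breakdown:
  Feather: 16 * 9 = 144
  Leather: 4 * 60 = 240
Total = 144 + 240 = 384

384 gold


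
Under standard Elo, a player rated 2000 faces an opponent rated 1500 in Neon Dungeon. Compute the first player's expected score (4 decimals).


Elo expected score: Ea = 1/(1 + 10^((Rb-Ra)/400))
Rb - Ra = 1500 - 2000 = -500
(Rb-Ra)/400 = -500/400 = -1.25
10^-1.25 = 0.056234
Ea = 1/(1 + 0.056234) = 1/1.056234 = 0.9468

0.9468


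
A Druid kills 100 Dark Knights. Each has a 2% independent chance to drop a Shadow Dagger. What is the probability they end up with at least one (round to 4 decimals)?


P(at least one) = 1 - P(none) = 1 - (1-p)^n
p = 2/100 = 0.02
1 - p = 0.98
(1 - p)^100 = 0.98^100 = 0.132620
P(at least one) = 1 - 0.132620 = 0.8674

0.8674


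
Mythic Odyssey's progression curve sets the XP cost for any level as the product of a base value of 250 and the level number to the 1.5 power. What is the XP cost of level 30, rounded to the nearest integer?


XP = 250 * level^1.5
Substitute level = 30:
XP = 250 * 30^1.5
= 250 * 164.3168
= 41079

41079 XP


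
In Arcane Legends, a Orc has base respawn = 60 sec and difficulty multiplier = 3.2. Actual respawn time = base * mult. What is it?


Respawn time = base * multiplier
= 60 * 3.2
= 192.0 seconds

192.0 seconds


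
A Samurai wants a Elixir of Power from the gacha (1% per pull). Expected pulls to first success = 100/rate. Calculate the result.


Expected pulls for a geometric distribution = 1/p = 100 / rate%
= 100 / 1
= 100.0

100.0 pulls


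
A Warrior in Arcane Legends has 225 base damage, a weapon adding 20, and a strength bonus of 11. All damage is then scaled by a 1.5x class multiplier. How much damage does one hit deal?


Sum base + weapon + str = 225 + 20 + 11 = 256
Multiply by 1.5:
256 * 1.5 = 384.0

384.0 damage


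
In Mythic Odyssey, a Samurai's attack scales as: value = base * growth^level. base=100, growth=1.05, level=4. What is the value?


value = base * growth^level
= 100 * 1.05^4
= 100 * 1.215506
= 121.55

121.55 attack


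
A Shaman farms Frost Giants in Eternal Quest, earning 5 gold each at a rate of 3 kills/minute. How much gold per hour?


Gold per minute = 5 * 3 = 15
Gold per hour = 15 * 60 = 900

900 gold/hour


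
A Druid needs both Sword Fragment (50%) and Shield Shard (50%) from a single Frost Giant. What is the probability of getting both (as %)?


For independent events, P(both) = P(A) * P(B)
= 50% * 50%
= 2500 / 100 %
= 25.0%

25.0%


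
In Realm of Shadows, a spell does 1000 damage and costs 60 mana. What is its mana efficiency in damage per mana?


Efficiency = damage / mana
= 1000 / 60
= 16.67

16.67 dmg/mana


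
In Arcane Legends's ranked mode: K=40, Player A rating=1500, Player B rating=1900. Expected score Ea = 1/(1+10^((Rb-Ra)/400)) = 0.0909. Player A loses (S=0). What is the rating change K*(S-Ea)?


Elo update: delta = K * (S - Ea), where S = 0 (loses)
S - Ea = 0 - 0.0909 = -0.0909
Rating change = 40 * -0.0909
= -3.64

-3.64 rating points


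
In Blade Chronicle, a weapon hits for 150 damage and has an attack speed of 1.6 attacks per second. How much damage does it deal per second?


DPS = damage * attack_speed
= 150 * 1.6
= 240.0

240.0 DPS


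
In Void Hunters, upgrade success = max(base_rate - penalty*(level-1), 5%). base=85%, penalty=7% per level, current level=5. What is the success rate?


raw_rate = 85 - 7 * (5 - 1)
= 85 - 7 * 4
= 85 - 28
= 57
Apply floor: max(57, 5) = 57%

57%


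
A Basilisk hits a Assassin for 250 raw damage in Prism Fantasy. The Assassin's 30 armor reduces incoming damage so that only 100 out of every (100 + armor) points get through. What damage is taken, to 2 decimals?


actual = 250 * 100 / (100 + 30)
= 250 * 100 / 130
= 25000 / 130
= 192.31

192.31 damage


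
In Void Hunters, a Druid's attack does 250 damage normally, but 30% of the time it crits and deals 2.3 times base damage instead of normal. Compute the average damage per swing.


E[dmg] = base * (1 + crit_chance * (crit_mult - 1))
cc as decimal = 30/100 = 0.3
cm - 1 = 2.3 - 1 = 1.3
Bonus factor = 0.3 * 1.3 = 0.39
Total multiplier = 1 + 0.39 = 1.39
Expected damage = 250 * 1.39 = 347.50

347.50 damage


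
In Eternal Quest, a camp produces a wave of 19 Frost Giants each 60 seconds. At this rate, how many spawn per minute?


Spawns per minute = count * (60 / interval)
= 19 * (60 / 60)
= 19 * 1.0
= 19.0

19.0 per minute


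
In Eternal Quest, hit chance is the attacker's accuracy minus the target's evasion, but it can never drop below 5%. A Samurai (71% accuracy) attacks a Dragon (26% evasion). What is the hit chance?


accuracy - evasion = 71 - 26 = 45
Apply floor: max(45, 5) = 45
Hit chance = 45%

45%


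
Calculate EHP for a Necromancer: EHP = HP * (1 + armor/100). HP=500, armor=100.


EHP = 500 * (1 + 100/100)
= 500 * (1 + 1.0)
= 500 * 2.0
= 1000.0

1000.0 EHP


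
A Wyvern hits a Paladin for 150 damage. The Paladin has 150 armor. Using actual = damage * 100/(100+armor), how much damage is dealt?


actual = 150 * 100 / (100 + 150)
= 150 * 100 / 250
= 15000 / 250
= 60.00

60.00 damage


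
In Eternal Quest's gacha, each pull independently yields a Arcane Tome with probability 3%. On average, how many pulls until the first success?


Expected pulls for a geometric distribution = 1/p = 100 / rate%
= 100 / 3
= 33.33

33.33 pulls


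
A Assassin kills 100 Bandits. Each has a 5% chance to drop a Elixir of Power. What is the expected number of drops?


Expected drops = kills * (drop_rate / 100)
= 100 * (5 / 100)
= 100 * 0.05
= 5.0

5.0 drops


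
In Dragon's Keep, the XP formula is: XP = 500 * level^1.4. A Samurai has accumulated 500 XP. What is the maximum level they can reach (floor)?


XP = 500 * level^1.4, so level = (XP / 500)^(1/1.4)
= (500 / 500)^(1/1.4)
= 1.0^0.7143
= 1.0
Floor: level = 1

level 1


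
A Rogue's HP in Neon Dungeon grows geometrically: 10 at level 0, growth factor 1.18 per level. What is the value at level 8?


value = base * growth^level
= 10 * 1.18^8
= 10 * 3.758859
= 37.59

37.59 HP


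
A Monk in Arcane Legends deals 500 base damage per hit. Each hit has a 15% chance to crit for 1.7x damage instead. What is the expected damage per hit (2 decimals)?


E[dmg] = base * (1 + crit_chance * (crit_mult - 1))
cc as decimal = 15/100 = 0.15
cm - 1 = 1.7 - 1 = 0.7
Bonus factor = 0.15 * 0.7 = 0.105
Total multiplier = 1 + 0.105 = 1.105
Expected damage = 500 * 1.105 = 552.50

552.50 damage


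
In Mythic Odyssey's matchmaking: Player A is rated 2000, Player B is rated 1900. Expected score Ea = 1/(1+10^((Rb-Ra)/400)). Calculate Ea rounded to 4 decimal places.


Elo expected score: Ea = 1/(1 + 10^((Rb-Ra)/400))
Rb - Ra = 1900 - 2000 = -100
(Rb-Ra)/400 = -100/400 = -0.25
10^-0.25 = 0.562341
Ea = 1/(1 + 0.562341) = 1/1.562341 = 0.6401

0.6401


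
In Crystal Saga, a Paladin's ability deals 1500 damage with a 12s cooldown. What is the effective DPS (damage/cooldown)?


DPS = damage / cooldown
= 1500 / 12
= 125.00

125.00 DPS


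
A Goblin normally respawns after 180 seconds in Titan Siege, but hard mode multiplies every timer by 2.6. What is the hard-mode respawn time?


Respawn time = base * multiplier
= 180 * 2.6
= 468.0 seconds

468.0 seconds


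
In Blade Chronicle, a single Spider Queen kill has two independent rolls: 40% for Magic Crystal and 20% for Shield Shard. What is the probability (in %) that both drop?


For independent events, P(both) = P(A) * P(B)
= 40% * 20%
= 800 / 100 %
= 8.0%

8.0%


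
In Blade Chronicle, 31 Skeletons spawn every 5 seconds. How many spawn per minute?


Spawns per minute = count * (60 / interval)
= 31 * (60 / 5)
= 31 * 12.0
= 372.0

372.0 per minute


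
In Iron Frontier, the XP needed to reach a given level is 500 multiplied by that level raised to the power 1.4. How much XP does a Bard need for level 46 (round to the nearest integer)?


XP = 500 * level^1.4
Substitute level = 46:
XP = 500 * 46^1.4
= 500 * 212.7458
= 106373

106373 XP


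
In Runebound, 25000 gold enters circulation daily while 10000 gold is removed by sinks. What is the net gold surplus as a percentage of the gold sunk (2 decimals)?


Net gold = 25000 - 10000 = 15000
Inflation rate = net / sunk * 100 = 15000 / 10000 * 100
= 1.5 * 100
= 150.00%

150.00%


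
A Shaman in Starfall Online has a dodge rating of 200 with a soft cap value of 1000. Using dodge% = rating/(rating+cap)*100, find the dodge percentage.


dodge% = 200 / (200 + 1000) * 100
= 200 / 1200 * 100
= 0.166667 * 100
= 16.67%

16.67%


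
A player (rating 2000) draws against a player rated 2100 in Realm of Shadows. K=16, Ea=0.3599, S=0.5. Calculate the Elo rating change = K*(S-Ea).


Elo update: delta = K * (S - Ea), where S = 0.5 (draws)
S - Ea = 0.5 - 0.3599 = 0.1401
Rating change = 16 * 0.1401
= 2.24

2.24 rating points


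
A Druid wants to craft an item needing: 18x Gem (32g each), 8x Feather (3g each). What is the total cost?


Cost breakdown:
  Gem: 18 * 32 = 576
  Feather: 8 * 3 = 24
Total = 576 + 24 = 600

600 gold


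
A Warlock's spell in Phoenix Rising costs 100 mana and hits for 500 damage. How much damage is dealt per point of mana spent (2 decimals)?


Efficiency = damage / mana
= 500 / 100
= 5.00

5.00 dmg/mana


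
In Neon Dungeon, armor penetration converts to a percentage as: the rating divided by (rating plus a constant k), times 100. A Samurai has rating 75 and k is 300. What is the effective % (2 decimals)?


effective% = rating / (rating + k) * 100
= 75 / (75 + 300) * 100
= 75 / 375 * 100
= 0.2 * 100
= 20.00%

20.00%


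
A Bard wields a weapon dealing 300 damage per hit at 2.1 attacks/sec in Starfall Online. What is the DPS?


DPS = damage * attack_speed
= 300 * 2.1
= 630.0

630.0 DPS


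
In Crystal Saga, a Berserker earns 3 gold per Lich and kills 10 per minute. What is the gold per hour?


Gold per minute = 3 * 10 = 30
Gold per hour = 30 * 60 = 1800

1800 gold/hour


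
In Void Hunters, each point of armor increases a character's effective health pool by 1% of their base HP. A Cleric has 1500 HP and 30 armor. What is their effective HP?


EHP = 1500 * (1 + 30/100)
= 1500 * (1 + 0.3)
= 1500 * 1.3
= 1950.0

1950.0 EHP


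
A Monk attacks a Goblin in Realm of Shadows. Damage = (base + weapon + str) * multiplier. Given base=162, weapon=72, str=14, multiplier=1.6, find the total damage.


Sum base + weapon + str = 162 + 72 + 14 = 248
Multiply by 1.6:
248 * 1.6 = 396.8

396.8 damage


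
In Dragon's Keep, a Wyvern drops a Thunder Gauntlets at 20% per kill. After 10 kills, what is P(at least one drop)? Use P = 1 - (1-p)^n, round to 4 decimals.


P(at least one) = 1 - P(none) = 1 - (1-p)^n
p = 20/100 = 0.2
1 - p = 0.8
(1 - p)^10 = 0.8^10 = 0.107374
P(at least one) = 1 - 0.107374 = 0.8926

0.8926


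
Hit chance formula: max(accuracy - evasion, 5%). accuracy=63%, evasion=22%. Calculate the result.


accuracy - evasion = 63 - 22 = 41
Apply floor: max(41, 5) = 41
Hit chance = 41%

41%


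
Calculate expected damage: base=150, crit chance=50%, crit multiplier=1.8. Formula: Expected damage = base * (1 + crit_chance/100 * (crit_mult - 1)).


E[dmg] = base * (1 + crit_chance * (crit_mult - 1))
cc as decimal = 50/100 = 0.5
cm - 1 = 1.8 - 1 = 0.8
Bonus factor = 0.5 * 0.8 = 0.4
Total multiplier = 1 + 0.4 = 1.4
Expected damage = 150 * 1.4 = 210.00

210.00 damage


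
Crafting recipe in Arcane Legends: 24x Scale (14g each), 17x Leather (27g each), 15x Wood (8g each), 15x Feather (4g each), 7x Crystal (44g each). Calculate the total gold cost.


Cost breakdown:
  Scale: 24 * 14 = 336
  Leather: 17 * 27 = 459
  Wood: 15 * 8 = 120
  Feather: 15 * 4 = 60
  Crystal: 7 * 44 = 308
Total = 336 + 459 + 120 + 60 + 308 = 1283

1283 gold


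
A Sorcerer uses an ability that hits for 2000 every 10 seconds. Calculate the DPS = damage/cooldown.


DPS = damage / cooldown
= 2000 / 10
= 200.00

200.00 DPS


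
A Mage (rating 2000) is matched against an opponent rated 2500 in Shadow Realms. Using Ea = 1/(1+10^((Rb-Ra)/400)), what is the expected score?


Elo expected score: Ea = 1/(1 + 10^((Rb-Ra)/400))
Rb - Ra = 2500 - 2000 = 500
(Rb-Ra)/400 = 500/400 = 1.25
10^1.25 = 17.782794
Ea = 1/(1 + 17.782794) = 1/18.782794 = 0.0532

0.0532


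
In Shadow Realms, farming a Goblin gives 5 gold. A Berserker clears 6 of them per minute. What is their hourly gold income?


Gold per minute = 5 * 6 = 30
Gold per hour = 30 * 60 = 1800

1800 gold/hour


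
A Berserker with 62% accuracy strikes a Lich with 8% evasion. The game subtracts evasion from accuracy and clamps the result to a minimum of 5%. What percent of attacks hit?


accuracy - evasion = 62 - 8 = 54
Apply floor: max(54, 5) = 54
Hit chance = 54%

54%


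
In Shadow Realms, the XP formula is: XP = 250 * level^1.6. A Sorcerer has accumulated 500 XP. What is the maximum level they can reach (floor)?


XP = 250 * level^1.6, so level = (XP / 250)^(1/1.6)
= (500 / 250)^(1/1.6)
= 2.0^0.625
= 1.5422
Floor: level = 1

level 1


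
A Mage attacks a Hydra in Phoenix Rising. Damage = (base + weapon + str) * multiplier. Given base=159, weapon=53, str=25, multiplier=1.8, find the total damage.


Sum base + weapon + str = 159 + 53 + 25 = 237
Multiply by 1.8:
237 * 1.8 = 426.6

426.6 damage


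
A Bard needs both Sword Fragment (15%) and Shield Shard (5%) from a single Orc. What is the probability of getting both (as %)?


For independent events, P(both) = P(A) * P(B)
= 15% * 5%
= 75 / 100 %
= 0.75%

0.75%


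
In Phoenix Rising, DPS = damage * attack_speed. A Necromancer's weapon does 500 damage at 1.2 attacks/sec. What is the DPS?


DPS = damage * attack_speed
= 500 * 1.2
= 600.0

600.0 DPS


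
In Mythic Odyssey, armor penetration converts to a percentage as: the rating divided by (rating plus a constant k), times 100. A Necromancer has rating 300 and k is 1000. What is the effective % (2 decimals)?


effective% = rating / (rating + k) * 100
= 300 / (300 + 1000) * 100
= 300 / 1300 * 100
= 0.230769 * 100
= 23.08%

23.08%


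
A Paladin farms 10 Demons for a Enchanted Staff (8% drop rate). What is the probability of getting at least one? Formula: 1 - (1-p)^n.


P(at least one) = 1 - P(none) = 1 - (1-p)^n
p = 8/100 = 0.08
1 - p = 0.92
(1 - p)^10 = 0.92^10 = 0.434388
P(at least one) = 1 - 0.434388 = 0.5656

0.5656


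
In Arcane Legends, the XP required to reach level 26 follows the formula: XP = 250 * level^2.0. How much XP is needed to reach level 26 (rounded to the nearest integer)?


XP = 250 * level^2.0
Substitute level = 26:
XP = 250 * 26^2.0
= 250 * 676.0
= 169000

169000 XP


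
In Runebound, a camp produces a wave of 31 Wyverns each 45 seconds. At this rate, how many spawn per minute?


Spawns per minute = count * (60 / interval)
= 31 * (60 / 45)
= 31 * 1.3333
= 41.33

41.33 per minute


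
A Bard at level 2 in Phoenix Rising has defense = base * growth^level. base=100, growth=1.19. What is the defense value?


value = base * growth^level
= 100 * 1.19^2
= 100 * 1.4161
= 141.61

141.61 defense


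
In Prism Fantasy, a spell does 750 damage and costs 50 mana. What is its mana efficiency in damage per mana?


Efficiency = damage / mana
= 750 / 50
= 15.00

15.00 dmg/mana


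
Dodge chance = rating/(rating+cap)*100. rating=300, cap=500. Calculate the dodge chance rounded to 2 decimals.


dodge% = 300 / (300 + 500) * 100
= 300 / 800 * 100
= 0.375 * 100
= 37.50%

37.50%


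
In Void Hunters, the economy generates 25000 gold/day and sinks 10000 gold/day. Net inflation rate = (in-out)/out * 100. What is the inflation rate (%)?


Net gold = 25000 - 10000 = 15000
Inflation rate = net / sunk * 100 = 15000 / 10000 * 100
= 1.5 * 100
= 150.00%

150.00%


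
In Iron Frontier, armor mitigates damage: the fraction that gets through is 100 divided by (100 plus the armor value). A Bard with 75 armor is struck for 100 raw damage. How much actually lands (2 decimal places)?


actual = 100 * 100 / (100 + 75)
= 100 * 100 / 175
= 10000 / 175
= 57.14

57.14 damage


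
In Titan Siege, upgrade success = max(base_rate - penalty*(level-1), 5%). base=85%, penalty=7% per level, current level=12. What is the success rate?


raw_rate = 85 - 7 * (12 - 1)
= 85 - 7 * 11
= 85 - 77
= 8
Apply floor: max(8, 5) = 8%

8%


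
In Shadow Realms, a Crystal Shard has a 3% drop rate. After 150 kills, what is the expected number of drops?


Expected drops = kills * (drop_rate / 100)
= 150 * (3 / 100)
= 150 * 0.03
= 4.5

4.5 drops


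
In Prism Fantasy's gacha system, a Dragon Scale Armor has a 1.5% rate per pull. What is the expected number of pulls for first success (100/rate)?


Expected pulls for a geometric distribution = 1/p = 100 / rate%
= 100 / 1.5
= 66.67

66.67 pulls


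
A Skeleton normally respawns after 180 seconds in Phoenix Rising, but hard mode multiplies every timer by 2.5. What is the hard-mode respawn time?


Respawn time = base * multiplier
= 180 * 2.5
= 450.0 seconds

450.0 seconds


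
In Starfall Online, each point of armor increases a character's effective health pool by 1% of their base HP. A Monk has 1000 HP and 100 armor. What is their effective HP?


EHP = 1000 * (1 + 100/100)
= 1000 * (1 + 1.0)
= 1000 * 2.0
= 2000.0

2000.0 EHP


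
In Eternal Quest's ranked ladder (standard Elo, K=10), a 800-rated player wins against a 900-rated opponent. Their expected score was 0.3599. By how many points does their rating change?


Elo update: delta = K * (S - Ea), where S = 1 (wins)
S - Ea = 1 - 0.3599 = 0.6401
Rating change = 10 * 0.6401
= 6.40

6.40 rating points


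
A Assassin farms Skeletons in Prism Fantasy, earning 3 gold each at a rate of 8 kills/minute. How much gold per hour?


Gold per minute = 3 * 8 = 24
Gold per hour = 24 * 60 = 1440

1440 gold/hour


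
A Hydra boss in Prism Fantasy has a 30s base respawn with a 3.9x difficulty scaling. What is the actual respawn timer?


Respawn time = base * multiplier
= 30 * 3.9
= 117.0 seconds

117.0 seconds


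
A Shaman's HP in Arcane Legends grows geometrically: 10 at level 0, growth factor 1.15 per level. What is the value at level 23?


value = base * growth^level
= 10 * 1.15^23
= 10 * 24.891458
= 248.91

248.91 HP


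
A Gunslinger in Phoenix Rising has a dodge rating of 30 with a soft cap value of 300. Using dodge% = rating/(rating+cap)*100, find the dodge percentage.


dodge% = 30 / (30 + 300) * 100
= 30 / 330 * 100
= 0.090909 * 100
= 9.09%

9.09%


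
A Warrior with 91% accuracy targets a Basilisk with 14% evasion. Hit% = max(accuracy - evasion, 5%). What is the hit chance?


accuracy - evasion = 91 - 14 = 77
Apply floor: max(77, 5) = 77
Hit chance = 77%

77%


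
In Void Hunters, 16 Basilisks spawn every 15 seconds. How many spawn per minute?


Spawns per minute = count * (60 / interval)
= 16 * (60 / 15)
= 16 * 4.0
= 64.0

64.0 per minute


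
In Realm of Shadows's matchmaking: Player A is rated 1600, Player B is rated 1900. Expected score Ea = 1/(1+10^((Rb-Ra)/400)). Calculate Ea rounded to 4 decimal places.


Elo expected score: Ea = 1/(1 + 10^((Rb-Ra)/400))
Rb - Ra = 1900 - 1600 = 300
(Rb-Ra)/400 = 300/400 = 0.75
10^0.75 = 5.623413
Ea = 1/(1 + 5.623413) = 1/6.623413 = 0.1510

0.1510


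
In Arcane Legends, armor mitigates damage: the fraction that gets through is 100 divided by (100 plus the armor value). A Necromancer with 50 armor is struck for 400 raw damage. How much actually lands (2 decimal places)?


actual = 400 * 100 / (100 + 50)
= 400 * 100 / 150
= 40000 / 150
= 266.67

266.67 damage


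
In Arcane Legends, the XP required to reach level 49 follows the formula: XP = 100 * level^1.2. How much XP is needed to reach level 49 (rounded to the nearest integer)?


XP = 100 * level^1.2
Substitute level = 49:
XP = 100 * 49^1.2
= 100 * 106.7174
= 10672

10672 XP
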